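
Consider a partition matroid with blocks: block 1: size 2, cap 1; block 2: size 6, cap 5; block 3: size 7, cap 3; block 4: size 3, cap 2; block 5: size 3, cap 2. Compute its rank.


Rank of a partition matroid = sum of min(|Si|, ci) for each block.
= min(2,1) + min(6,5) + min(7,3) + min(3,2) + min(3,2)
= 1 + 5 + 3 + 2 + 2
= 13.

13


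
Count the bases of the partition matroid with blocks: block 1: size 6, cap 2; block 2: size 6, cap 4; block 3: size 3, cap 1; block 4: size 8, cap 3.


A basis picks exactly ci elements from block i.
Number of bases = product of C(|Si|, ci).
= C(6,2) * C(6,4) * C(3,1) * C(8,3)
= 15 * 15 * 3 * 56
= 37800.

37800


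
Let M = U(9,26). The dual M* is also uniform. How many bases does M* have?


The dual of U(r,n) is U(n-r, n) = U(17,26).
Bases of U(17,26) are all (17)-element subsets.
|B(M*)| = C(26,17) = 26! / (17! * 9!) = 3124550.

3124550


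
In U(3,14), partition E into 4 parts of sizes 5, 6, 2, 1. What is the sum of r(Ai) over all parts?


r(Ai) = min(|Ai|, 3) for each part.
Sum = min(5,3) + min(6,3) + min(2,3) + min(1,3)
    = 3 + 3 + 2 + 1
    = 9.

9


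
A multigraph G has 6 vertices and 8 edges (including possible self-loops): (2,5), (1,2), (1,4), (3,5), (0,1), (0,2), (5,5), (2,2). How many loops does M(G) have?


In a graphic matroid, a loop is a self-loop edge (u,u) with rank 0.
Examining all 8 edges for self-loops...
Self-loops found: (5,5), (2,2)
Number of loops = 2.

2


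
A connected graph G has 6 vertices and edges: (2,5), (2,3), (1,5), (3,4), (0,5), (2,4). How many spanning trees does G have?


By Kirchhoff's matrix tree theorem, the number of spanning trees equals
the determinant of any cofactor of the Laplacian matrix L.
G has 6 vertices and 6 edges.
Computing the (5 x 5) cofactor determinant gives 3.

3


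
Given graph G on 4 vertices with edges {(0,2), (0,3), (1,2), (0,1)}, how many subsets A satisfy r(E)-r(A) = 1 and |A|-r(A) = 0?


R(x,y) = sum over A in 2^E of x^(r(E)-r(A)) * y^(|A|-r(A)).
G has 4 vertices, 4 edges. r(E) = 3.
Enumerate all 2^4 = 16 subsets.
Count subsets with r(E)-r(A)=1 and |A|-r(A)=0: 6.

6


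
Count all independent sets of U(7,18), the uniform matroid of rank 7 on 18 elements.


Independent sets of U(7,18) are all subsets of size <= 7.
Count = C(18,0) + C(18,1) + C(18,2) + C(18,3) + C(18,4) + C(18,5) + C(18,6) + C(18,7)
     = 1 + 18 + 153 + 816 + 3060 + 8568 + 18564 + 31824
     = 63004.

63004


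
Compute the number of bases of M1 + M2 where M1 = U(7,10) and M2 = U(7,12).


Bases of a direct sum M1 + M2: |B| = |B(M1)| * |B(M2)|.
|B(U(7,10))| = C(10,7) = 120.
|B(U(7,12))| = C(12,7) = 792.
Total bases = 120 * 792 = 95040.

95040


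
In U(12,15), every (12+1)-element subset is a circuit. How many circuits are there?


In U(12,15), circuits are the (13)-element subsets.
Any set of 13 elements is dependent, and removing any one element gives
an independent set of size 12, so it is a minimal dependent set.
Number of circuits = C(15,13) = 15! / (13! * 2!) = 105.

105


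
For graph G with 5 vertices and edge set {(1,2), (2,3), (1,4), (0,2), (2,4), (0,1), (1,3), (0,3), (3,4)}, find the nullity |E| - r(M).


Cycle rank (nullity) = |E| - r(M) = |E| - (|V| - c).
|E| = 9, |V| = 5, c = 1.
Nullity = 9 - (5 - 1) = 9 - 4 = 5.

5


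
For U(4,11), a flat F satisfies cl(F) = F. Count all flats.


Flats of U(4,11): every subset of size < 4 is a flat, plus E itself.
Count = C(11,0) + C(11,1) + C(11,2) + C(11,3) + 1
     = 1 + 11 + 55 + 165 + 1
     = 233.

233


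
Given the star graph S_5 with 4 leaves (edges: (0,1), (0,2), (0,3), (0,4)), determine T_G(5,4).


A star on 5 vertices is a tree with 4 edges.
T(x,y) = x^(4) for any tree.
T(5,4) = 5^4 = 625.

625


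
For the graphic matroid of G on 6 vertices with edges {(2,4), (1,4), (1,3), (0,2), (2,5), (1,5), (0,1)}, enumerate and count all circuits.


A circuit in a graphic matroid = edge set of a simple cycle.
G has 6 vertices and 7 edges.
Enumerating all minimal edge subsets forming cycles...
Total circuits found: 3.

3


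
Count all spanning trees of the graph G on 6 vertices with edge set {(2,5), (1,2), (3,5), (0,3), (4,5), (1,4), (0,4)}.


By Kirchhoff's matrix tree theorem, the number of spanning trees equals
the determinant of any cofactor of the Laplacian matrix L.
G has 6 vertices and 7 edges.
Computing the (5 x 5) cofactor determinant gives 15.

15


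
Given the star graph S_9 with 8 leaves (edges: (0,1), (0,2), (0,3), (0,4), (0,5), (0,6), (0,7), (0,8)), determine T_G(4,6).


A star on 9 vertices is a tree with 8 edges.
T(x,y) = x^(8) for any tree.
T(4,6) = 4^8 = 65536.

65536


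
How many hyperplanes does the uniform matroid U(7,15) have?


Hyperplanes of U(7,15) are flats of rank 6.
In a uniform matroid, these are exactly the (6)-element subsets.
Count = C(15,6) = 15! / (6! * 9!) = 5005.

5005


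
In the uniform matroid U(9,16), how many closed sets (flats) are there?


Flats of U(9,16): every subset of size < 9 is a flat, plus E itself.
Count = (16 choose 0) + (16 choose 1) + (16 choose 2) + (16 choose 3) + (16 choose 4) + (16 choose 5) + (16 choose 6) + (16 choose 7) + (16 choose 8) + 1
     = 1 + 16 + 120 + 560 + 1820 + 4368 + 8008 + 11440 + 12870 + 1
     = 39204.

39204


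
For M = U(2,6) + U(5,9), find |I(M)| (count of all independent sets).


For a direct sum, |I(M1+M2)| = |I(M1)| * |I(M2)|.
|I(U(2,6))| = sum C(6,k) for k=0..2 = 22.
|I(U(5,9))| = sum C(9,k) for k=0..5 = 382.
Total = 22 * 382 = 8404.

8404


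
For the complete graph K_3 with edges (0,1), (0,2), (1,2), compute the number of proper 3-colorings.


P(K_3, k) = k(k-1)(k-2)...(k-2).
P(3) = (3) * (2) * (1) = 6.

6


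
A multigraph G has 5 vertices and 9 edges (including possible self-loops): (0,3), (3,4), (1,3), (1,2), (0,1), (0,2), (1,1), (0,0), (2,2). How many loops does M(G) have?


In a graphic matroid, a loop is a self-loop edge (u,u) with rank 0.
Examining all 9 edges for self-loops...
Self-loops found: (1,1), (0,0), (2,2)
Number of loops = 3.

3


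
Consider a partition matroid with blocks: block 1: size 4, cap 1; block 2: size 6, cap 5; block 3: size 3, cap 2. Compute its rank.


Rank of a partition matroid = sum of min(|Si|, ci) for each block.
= min(4,1) + min(6,5) + min(3,2)
= 1 + 5 + 2
= 8.

8


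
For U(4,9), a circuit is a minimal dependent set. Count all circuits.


In U(4,9), circuits are the (5)-element subsets.
Any set of 5 elements is dependent, and removing any one element gives
an independent set of size 4, so it is a minimal dependent set.
Number of circuits = (9 choose 5) = 126.

126


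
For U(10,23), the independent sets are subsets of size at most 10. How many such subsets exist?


Independent sets of U(10,23) are all subsets of size <= 10.
Count = (23 choose 0) + (23 choose 1) + (23 choose 2) + (23 choose 3) + (23 choose 4) + (23 choose 5) + (23 choose 6) + (23 choose 7) + (23 choose 8) + (23 choose 9) + (23 choose 10)
     = 1 + 23 + 253 + 1771 + 8855 + 33649 + 100947 + 245157 + 490314 + 817190 + 1144066
     = 2842226.

2842226


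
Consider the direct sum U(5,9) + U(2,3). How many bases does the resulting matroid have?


Bases of a direct sum M1 + M2: |B| = |B(M1)| * |B(M2)|.
|B(U(5,9))| = C(9,5) = 126.
|B(U(2,3))| = C(3,2) = 3.
Total bases = 126 * 3 = 378.

378


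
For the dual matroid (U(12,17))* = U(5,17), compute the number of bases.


The dual of U(r,n) is U(n-r, n) = U(5,17).
Bases of U(5,17) are all (5)-element subsets.
|B(M*)| = (17 choose 5) = 6188.

6188


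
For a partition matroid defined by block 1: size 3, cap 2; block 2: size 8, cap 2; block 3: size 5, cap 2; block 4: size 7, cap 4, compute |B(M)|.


A basis picks exactly ci elements from block i.
Number of bases = product of C(|Si|, ci).
= C(3,2) * C(8,2) * C(5,2) * C(7,4)
= 3 * 28 * 10 * 35
= 29400.

29400


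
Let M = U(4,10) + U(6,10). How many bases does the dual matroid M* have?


(M1+M2)* = M1* + M2*.
M1* = U(6,10), bases: C(10,6) = 210.
M2* = U(4,10), bases: C(10,4) = 210.
|B(M*)| = 210 * 210 = 44100.

44100


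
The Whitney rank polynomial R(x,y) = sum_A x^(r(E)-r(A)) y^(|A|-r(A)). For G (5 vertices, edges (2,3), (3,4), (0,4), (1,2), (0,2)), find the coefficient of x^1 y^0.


R(x,y) = sum over A in 2^E of x^(r(E)-r(A)) * y^(|A|-r(A)).
G has 5 vertices, 5 edges. r(E) = 4.
Enumerate all 2^5 = 32 subsets.
Count subsets with r(E)-r(A)=1 and |A|-r(A)=0: 10.

10


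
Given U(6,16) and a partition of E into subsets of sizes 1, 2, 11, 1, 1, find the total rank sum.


r(Ai) = min(|Ai|, 6) for each part.
Sum = min(1,6) + min(2,6) + min(11,6) + min(1,6) + min(1,6)
    = 1 + 2 + 6 + 1 + 1
    = 11.

11


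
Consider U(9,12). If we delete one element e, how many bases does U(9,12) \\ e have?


Deleting e from U(9,12) gives U(9,11) since n > r.
Bases of U(9,11) = C(11,9) = 55.

55


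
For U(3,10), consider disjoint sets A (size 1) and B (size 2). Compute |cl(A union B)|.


|A union B| = 1 + 2 = 3 (disjoint).
In U(3,10), cl(S) = S if |S| < 3, else cl(S) = E.
Since 3 >= 3, cl(A union B) = E.
|cl(A union B)| = 10.

10


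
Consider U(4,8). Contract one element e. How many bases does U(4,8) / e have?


Contracting e from U(4,8) gives U(3,7).
Bases of U(3,7) = (7 choose 3) = 35.

35


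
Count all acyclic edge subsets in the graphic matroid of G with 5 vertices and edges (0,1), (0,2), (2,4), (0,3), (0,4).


An independent set in a graphic matroid is an acyclic edge subset.
G has 5 vertices and 5 edges.
Enumerate all 2^5 = 32 subsets, checking for acyclicity.
Total independent sets = 28.

28


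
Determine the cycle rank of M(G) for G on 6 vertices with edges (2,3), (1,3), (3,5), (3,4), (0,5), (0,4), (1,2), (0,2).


Cycle rank (nullity) = |E| - r(M) = |E| - (|V| - c).
|E| = 8, |V| = 6, c = 1.
Nullity = 8 - (6 - 1) = 8 - 5 = 3.

3


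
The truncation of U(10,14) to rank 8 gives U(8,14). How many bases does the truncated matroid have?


Truncating U(10,14) to rank 8 gives U(8,14).
Bases of U(8,14) are all 8-element subsets of 14 elements.
Number of bases = C(14,8) = 3003.

3003


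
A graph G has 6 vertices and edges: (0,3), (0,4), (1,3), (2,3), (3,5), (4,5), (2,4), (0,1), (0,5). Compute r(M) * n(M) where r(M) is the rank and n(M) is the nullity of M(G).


r(M) = |V| - c = 6 - 1 = 5.
nullity = |E| - r(M) = 9 - 5 = 4.
Product = 5 * 4 = 20.

20


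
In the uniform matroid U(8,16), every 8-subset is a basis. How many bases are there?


Bases of U(8,16) are all 8-element subsets of the 16-element ground set.
Number of bases = C(16,8).
(16 choose 8) = 12870.

12870


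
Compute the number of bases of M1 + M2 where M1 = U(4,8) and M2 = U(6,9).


Bases of a direct sum M1 + M2: |B| = |B(M1)| * |B(M2)|.
|B(U(4,8))| = C(8,4) = 70.
|B(U(6,9))| = C(9,6) = 84.
Total bases = 70 * 84 = 5880.

5880


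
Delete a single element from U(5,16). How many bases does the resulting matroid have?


Deleting e from U(5,16) gives U(5,15) since n > r.
Bases of U(5,15) = C(15,5) = 3003.

3003


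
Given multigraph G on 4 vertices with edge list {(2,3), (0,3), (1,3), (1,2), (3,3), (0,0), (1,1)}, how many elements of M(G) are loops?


In a graphic matroid, a loop is a self-loop edge (u,u) with rank 0.
Examining all 7 edges for self-loops...
Self-loops found: (3,3), (0,0), (1,1)
Number of loops = 3.

3


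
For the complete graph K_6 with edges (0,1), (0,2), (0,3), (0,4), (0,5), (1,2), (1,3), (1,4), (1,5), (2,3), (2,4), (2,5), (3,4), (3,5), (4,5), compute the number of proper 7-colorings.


P(K_6, k) = k(k-1)(k-2)...(k-5).
P(7) = (7) * (6) * (5) * (4) * (3) * (2) = 5040.

5040


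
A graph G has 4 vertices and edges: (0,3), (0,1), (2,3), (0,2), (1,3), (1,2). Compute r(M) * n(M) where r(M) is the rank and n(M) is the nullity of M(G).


r(M) = |V| - c = 4 - 1 = 3.
nullity = |E| - r(M) = 6 - 3 = 3.
Product = 3 * 3 = 9.

9


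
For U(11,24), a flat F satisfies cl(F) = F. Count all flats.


Flats of U(11,24): every subset of size < 11 is a flat, plus E itself.
Count = C(24,0) + C(24,1) + C(24,2) + C(24,3) + C(24,4) + C(24,5) + C(24,6) + C(24,7) + C(24,8) + C(24,9) + C(24,10) + 1
     = 1 + 24 + 276 + 2024 + 10626 + 42504 + 134596 + 346104 + 735471 + 1307504 + 1961256 + 1
     = 4540387.

4540387


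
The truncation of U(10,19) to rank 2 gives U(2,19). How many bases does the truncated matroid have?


Truncating U(10,19) to rank 2 gives U(2,19).
Bases of U(2,19) are all 2-element subsets of 19 elements.
Number of bases = C(19,2) = (19 * 18) / (1 * 2) = 171.

171


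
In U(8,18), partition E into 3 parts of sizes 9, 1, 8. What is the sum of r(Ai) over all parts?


r(Ai) = min(|Ai|, 8) for each part.
Sum = min(9,8) + min(1,8) + min(8,8)
    = 8 + 1 + 8
    = 17.

17


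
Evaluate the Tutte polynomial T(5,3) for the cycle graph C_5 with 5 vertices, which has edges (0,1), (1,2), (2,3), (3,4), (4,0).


T(C_5; x,y) = x + x^2 + ... + x^(4) + y.
T(5,3) = 5^1 + 5^2 + 5^3 + 5^4 + 3
= 5 + 25 + 125 + 625 + 3
= 783.

783


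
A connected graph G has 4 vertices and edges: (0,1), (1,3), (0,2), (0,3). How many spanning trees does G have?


By Kirchhoff's matrix tree theorem, the number of spanning trees equals
the determinant of any cofactor of the Laplacian matrix L.
G has 4 vertices and 4 edges.
Computing the (3 x 3) cofactor determinant gives 3.

3


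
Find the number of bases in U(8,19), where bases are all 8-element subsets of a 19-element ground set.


Bases of U(8,19) are all 8-element subsets of the 19-element ground set.
Number of bases = C(19,8).
C(19,8) = 19! / (8! * 11!) = 75582.

75582


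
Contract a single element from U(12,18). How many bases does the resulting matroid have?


Contracting e from U(12,18) gives U(11,17).
Bases of U(11,17) = C(17,11) = 12376.

12376


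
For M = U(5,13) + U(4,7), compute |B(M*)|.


(M1+M2)* = M1* + M2*.
M1* = U(8,13), bases: C(13,8) = 1287.
M2* = U(3,7), bases: C(7,3) = 35.
|B(M*)| = 1287 * 35 = 45045.

45045


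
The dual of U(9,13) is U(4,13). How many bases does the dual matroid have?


The dual of U(r,n) is U(n-r, n) = U(4,13).
Bases of U(4,13) are all (4)-element subsets.
|B(M*)| = C(13,4) = 13! / (4! * 9!) = 715.

715


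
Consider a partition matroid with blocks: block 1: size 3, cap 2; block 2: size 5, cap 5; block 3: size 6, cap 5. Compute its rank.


Rank of a partition matroid = sum of min(|Si|, ci) for each block.
= min(3,2) + min(5,5) + min(6,5)
= 2 + 5 + 5
= 12.

12


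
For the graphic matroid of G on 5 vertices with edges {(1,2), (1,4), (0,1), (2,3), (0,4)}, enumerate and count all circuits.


A circuit in a graphic matroid = edge set of a simple cycle.
G has 5 vertices and 5 edges.
Enumerating all minimal edge subsets forming cycles...
Total circuits found: 1.

1


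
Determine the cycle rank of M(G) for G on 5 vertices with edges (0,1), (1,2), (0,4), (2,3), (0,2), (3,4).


Cycle rank (nullity) = |E| - r(M) = |E| - (|V| - c).
|E| = 6, |V| = 5, c = 1.
Nullity = 6 - (5 - 1) = 6 - 4 = 2.

2


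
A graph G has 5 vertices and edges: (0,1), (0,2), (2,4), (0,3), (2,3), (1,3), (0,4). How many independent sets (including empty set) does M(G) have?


An independent set in a graphic matroid is an acyclic edge subset.
G has 5 vertices and 7 edges.
Enumerate all 2^7 = 128 subsets, checking for acyclicity.
Total independent sets = 82.

82


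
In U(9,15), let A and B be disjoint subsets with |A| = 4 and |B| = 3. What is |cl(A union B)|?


|A union B| = 4 + 3 = 7 (disjoint).
In U(9,15), cl(S) = S if |S| < 9, else cl(S) = E.
Since 7 < 9, cl(A union B) = A union B.
|cl(A union B)| = 7.

7


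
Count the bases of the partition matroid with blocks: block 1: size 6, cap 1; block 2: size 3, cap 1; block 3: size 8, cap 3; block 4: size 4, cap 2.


A basis picks exactly ci elements from block i.
Number of bases = product of C(|Si|, ci).
= C(6,1) * C(3,1) * C(8,3) * C(4,2)
= 6 * 3 * 56 * 6
= 6048.

6048


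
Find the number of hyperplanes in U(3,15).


Hyperplanes of U(3,15) are flats of rank 2.
In a uniform matroid, these are exactly the (2)-element subsets.
Count = C(15,2) = (15 * 14) / (1 * 2) = 105.

105


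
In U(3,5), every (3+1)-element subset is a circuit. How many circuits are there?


In U(3,5), circuits are the (4)-element subsets.
Any set of 4 elements is dependent, and removing any one element gives
an independent set of size 3, so it is a minimal dependent set.
Number of circuits = C(5,4) = (5 * 4 * 3 * 2) / (1 * 2 * 3 * 4) = 5.

5


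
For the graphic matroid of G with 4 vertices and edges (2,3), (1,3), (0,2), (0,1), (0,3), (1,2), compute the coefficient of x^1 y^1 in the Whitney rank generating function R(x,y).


R(x,y) = sum over A in 2^E of x^(r(E)-r(A)) * y^(|A|-r(A)).
G has 4 vertices, 6 edges. r(E) = 3.
Enumerate all 2^6 = 64 subsets.
Count subsets with r(E)-r(A)=1 and |A|-r(A)=1: 4.

4


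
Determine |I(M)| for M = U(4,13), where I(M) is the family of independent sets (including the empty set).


Independent sets of U(4,13) are all subsets of size <= 4.
Count = (13 choose 0) + (13 choose 1) + (13 choose 2) + (13 choose 3) + (13 choose 4)
     = 1 + 13 + 78 + 286 + 715
     = 1093.

1093


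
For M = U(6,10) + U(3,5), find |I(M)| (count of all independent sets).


For a direct sum, |I(M1+M2)| = |I(M1)| * |I(M2)|.
|I(U(6,10))| = sum C(10,k) for k=0..6 = 848.
|I(U(3,5))| = sum C(5,k) for k=0..3 = 26.
Total = 848 * 26 = 22048.

22048


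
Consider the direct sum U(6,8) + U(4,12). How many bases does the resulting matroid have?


Bases of a direct sum M1 + M2: |B| = |B(M1)| * |B(M2)|.
|B(U(6,8))| = C(8,6) = 28.
|B(U(4,12))| = C(12,4) = 495.
Total bases = 28 * 495 = 13860.

13860


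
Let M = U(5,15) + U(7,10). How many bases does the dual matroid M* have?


(M1+M2)* = M1* + M2*.
M1* = U(10,15), bases: C(15,10) = 3003.
M2* = U(3,10), bases: C(10,3) = 120.
|B(M*)| = 3003 * 120 = 360360.

360360


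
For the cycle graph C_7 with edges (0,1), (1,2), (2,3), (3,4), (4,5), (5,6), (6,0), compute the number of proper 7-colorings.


P(C_7, k) = (k-1)^7 + (-1)^7*(k-1).
P(7) = (6)^7 - 6
= 279936 - 6 = 279930.

279930


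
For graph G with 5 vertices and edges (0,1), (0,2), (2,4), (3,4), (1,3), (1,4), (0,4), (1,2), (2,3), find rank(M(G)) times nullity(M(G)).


r(M) = |V| - c = 5 - 1 = 4.
nullity = |E| - r(M) = 9 - 4 = 5.
Product = 4 * 5 = 20.

20


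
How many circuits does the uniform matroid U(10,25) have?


In U(10,25), circuits are the (11)-element subsets.
Any set of 11 elements is dependent, and removing any one element gives
an independent set of size 10, so it is a minimal dependent set.
Number of circuits = C(25,11) = 4457400.

4457400


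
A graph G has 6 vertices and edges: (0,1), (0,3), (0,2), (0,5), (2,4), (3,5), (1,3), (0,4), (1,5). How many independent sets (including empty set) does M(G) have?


An independent set in a graphic matroid is an acyclic edge subset.
G has 6 vertices and 9 edges.
Enumerate all 2^9 = 512 subsets, checking for acyclicity.
Total independent sets = 266.

266


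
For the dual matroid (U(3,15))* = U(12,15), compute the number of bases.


The dual of U(r,n) is U(n-r, n) = U(12,15).
Bases of U(12,15) are all (12)-element subsets.
|B(M*)| = C(15,12) = 455.

455


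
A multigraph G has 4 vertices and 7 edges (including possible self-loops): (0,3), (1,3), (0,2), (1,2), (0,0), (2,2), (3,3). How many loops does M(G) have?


In a graphic matroid, a loop is a self-loop edge (u,u) with rank 0.
Examining all 7 edges for self-loops...
Self-loops found: (0,0), (2,2), (3,3)
Number of loops = 3.

3


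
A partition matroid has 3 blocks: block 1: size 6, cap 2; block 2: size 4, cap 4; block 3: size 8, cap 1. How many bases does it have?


A basis picks exactly ci elements from block i.
Number of bases = product of C(|Si|, ci).
= C(6,2) * C(4,4) * C(8,1)
= 15 * 1 * 8
= 120.

120


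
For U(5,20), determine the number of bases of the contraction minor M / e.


Contracting e from U(5,20) gives U(4,19).
Bases of U(4,19) = C(19,4) = 19! / (4! * 15!) = 3876.

3876


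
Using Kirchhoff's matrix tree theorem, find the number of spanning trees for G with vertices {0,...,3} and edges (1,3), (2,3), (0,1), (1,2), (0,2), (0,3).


By Kirchhoff's matrix tree theorem, the number of spanning trees equals
the determinant of any cofactor of the Laplacian matrix L.
G has 4 vertices and 6 edges.
Computing the (3 x 3) cofactor determinant gives 16.

16


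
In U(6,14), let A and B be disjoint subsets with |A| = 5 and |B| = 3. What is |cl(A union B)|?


|A union B| = 5 + 3 = 8 (disjoint).
In U(6,14), cl(S) = S if |S| < 6, else cl(S) = E.
Since 8 >= 6, cl(A union B) = E.
|cl(A union B)| = 14.

14


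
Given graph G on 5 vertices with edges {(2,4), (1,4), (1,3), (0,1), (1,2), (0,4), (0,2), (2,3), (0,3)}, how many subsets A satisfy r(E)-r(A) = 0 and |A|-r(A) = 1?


R(x,y) = sum over A in 2^E of x^(r(E)-r(A)) * y^(|A|-r(A)).
G has 5 vertices, 9 edges. r(E) = 4.
Enumerate all 2^9 = 512 subsets.
Count subsets with r(E)-r(A)=0 and |A|-r(A)=1: 111.

111


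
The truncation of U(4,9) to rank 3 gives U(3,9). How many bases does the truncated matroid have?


Truncating U(4,9) to rank 3 gives U(3,9).
Bases of U(3,9) are all 3-element subsets of 9 elements.
Number of bases = (9 choose 3) = 84.

84


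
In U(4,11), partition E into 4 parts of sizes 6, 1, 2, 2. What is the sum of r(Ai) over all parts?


r(Ai) = min(|Ai|, 4) for each part.
Sum = min(6,4) + min(1,4) + min(2,4) + min(2,4)
    = 4 + 1 + 2 + 2
    = 9.

9


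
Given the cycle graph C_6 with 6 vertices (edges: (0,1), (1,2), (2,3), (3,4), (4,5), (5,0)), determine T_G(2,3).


T(C_6; x,y) = x + x^2 + ... + x^(5) + y.
T(2,3) = 2^1 + 2^2 + 2^3 + 2^4 + 2^5 + 3
= 2 + 4 + 8 + 16 + 32 + 3
= 65.

65


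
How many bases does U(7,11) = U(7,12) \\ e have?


Deleting e from U(7,12) gives U(7,11) since n > r.
Bases of U(7,11) = C(11,7) = 330.

330


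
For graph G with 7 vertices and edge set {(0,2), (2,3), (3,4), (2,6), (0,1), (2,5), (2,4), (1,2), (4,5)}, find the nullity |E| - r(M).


Cycle rank (nullity) = |E| - r(M) = |E| - (|V| - c).
|E| = 9, |V| = 7, c = 1.
Nullity = 9 - (7 - 1) = 9 - 6 = 3.

3


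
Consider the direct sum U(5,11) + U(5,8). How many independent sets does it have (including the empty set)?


For a direct sum, |I(M1+M2)| = |I(M1)| * |I(M2)|.
|I(U(5,11))| = sum C(11,k) for k=0..5 = 1024.
|I(U(5,8))| = sum C(8,k) for k=0..5 = 219.
Total = 1024 * 219 = 224256.

224256


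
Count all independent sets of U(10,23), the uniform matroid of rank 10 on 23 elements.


Independent sets of U(10,23) are all subsets of size <= 10.
Count = (23 choose 0) + (23 choose 1) + (23 choose 2) + (23 choose 3) + (23 choose 4) + (23 choose 5) + (23 choose 6) + (23 choose 7) + (23 choose 8) + (23 choose 9) + (23 choose 10)
     = 1 + 23 + 253 + 1771 + 8855 + 33649 + 100947 + 245157 + 490314 + 817190 + 1144066
     = 2842226.

2842226


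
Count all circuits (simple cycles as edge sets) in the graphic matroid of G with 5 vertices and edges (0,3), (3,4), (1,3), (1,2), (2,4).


A circuit in a graphic matroid = edge set of a simple cycle.
G has 5 vertices and 5 edges.
Enumerating all minimal edge subsets forming cycles...
Total circuits found: 1.

1


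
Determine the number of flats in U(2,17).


Flats of U(2,17): every subset of size < 2 is a flat, plus E itself.
Count = (17 choose 0) + (17 choose 1) + 1
     = 1 + 17 + 1
     = 19.

19


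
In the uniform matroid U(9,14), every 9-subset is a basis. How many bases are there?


Bases of U(9,14) are all 9-element subsets of the 14-element ground set.
Number of bases = C(14,9).
C(14,9) = 14! / (9! * 5!) = 2002.

2002


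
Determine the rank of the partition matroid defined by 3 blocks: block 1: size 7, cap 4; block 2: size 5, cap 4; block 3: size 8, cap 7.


Rank of a partition matroid = sum of min(|Si|, ci) for each block.
= min(7,4) + min(5,4) + min(8,7)
= 4 + 4 + 7
= 15.

15


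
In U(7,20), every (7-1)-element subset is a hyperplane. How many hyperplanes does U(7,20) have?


Hyperplanes of U(7,20) are flats of rank 6.
In a uniform matroid, these are exactly the (6)-element subsets.
Count = C(20,6) = 38760.

38760


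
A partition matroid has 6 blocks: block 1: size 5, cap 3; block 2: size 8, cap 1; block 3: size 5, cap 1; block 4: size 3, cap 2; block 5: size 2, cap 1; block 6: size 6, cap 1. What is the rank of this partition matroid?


Rank of a partition matroid = sum of min(|Si|, ci) for each block.
= min(5,3) + min(8,1) + min(5,1) + min(3,2) + min(2,1) + min(6,1)
= 3 + 1 + 1 + 2 + 1 + 1
= 9.

9


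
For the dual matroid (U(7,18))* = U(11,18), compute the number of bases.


The dual of U(r,n) is U(n-r, n) = U(11,18).
Bases of U(11,18) are all (11)-element subsets.
|B(M*)| = C(18,11) = 18! / (11! * 7!) = 31824.

31824


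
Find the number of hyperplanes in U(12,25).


Hyperplanes of U(12,25) are flats of rank 11.
In a uniform matroid, these are exactly the (11)-element subsets.
Count = (25 choose 11) = 4457400.

4457400


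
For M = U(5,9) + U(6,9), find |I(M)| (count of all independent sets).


For a direct sum, |I(M1+M2)| = |I(M1)| * |I(M2)|.
|I(U(5,9))| = sum C(9,k) for k=0..5 = 382.
|I(U(6,9))| = sum C(9,k) for k=0..6 = 466.
Total = 382 * 466 = 178012.

178012


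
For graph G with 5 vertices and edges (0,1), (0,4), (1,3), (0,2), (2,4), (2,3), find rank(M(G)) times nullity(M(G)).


r(M) = |V| - c = 5 - 1 = 4.
nullity = |E| - r(M) = 6 - 4 = 2.
Product = 4 * 2 = 8.

8


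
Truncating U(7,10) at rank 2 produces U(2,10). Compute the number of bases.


Truncating U(7,10) to rank 2 gives U(2,10).
Bases of U(2,10) are all 2-element subsets of 10 elements.
Number of bases = C(10,2) = 10! / (2! * 8!) = 45.

45


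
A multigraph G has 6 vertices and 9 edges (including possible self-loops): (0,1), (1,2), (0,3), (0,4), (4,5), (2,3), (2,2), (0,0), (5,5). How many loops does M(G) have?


In a graphic matroid, a loop is a self-loop edge (u,u) with rank 0.
Examining all 9 edges for self-loops...
Self-loops found: (2,2), (0,0), (5,5)
Number of loops = 3.

3


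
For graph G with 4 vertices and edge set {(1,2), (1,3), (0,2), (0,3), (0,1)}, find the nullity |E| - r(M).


Cycle rank (nullity) = |E| - r(M) = |E| - (|V| - c).
|E| = 5, |V| = 4, c = 1.
Nullity = 5 - (4 - 1) = 5 - 3 = 2.

2


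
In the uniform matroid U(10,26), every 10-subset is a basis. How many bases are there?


Bases of U(10,26) are all 10-element subsets of the 26-element ground set.
Number of bases = C(26,10).
(26 choose 10) = 5311735.

5311735


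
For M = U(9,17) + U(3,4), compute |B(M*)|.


(M1+M2)* = M1* + M2*.
M1* = U(8,17), bases: C(17,8) = 24310.
M2* = U(1,4), bases: C(4,1) = 4.
|B(M*)| = 24310 * 4 = 97240.

97240


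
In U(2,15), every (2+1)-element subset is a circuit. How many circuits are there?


In U(2,15), circuits are the (3)-element subsets.
Any set of 3 elements is dependent, and removing any one element gives
an independent set of size 2, so it is a minimal dependent set.
Number of circuits = C(15,3) = 15! / (3! * 12!) = 455.

455


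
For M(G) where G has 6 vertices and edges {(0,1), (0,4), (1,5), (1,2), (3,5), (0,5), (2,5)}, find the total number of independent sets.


An independent set in a graphic matroid is an acyclic edge subset.
G has 6 vertices and 7 edges.
Enumerate all 2^7 = 128 subsets, checking for acyclicity.
Total independent sets = 96.

96


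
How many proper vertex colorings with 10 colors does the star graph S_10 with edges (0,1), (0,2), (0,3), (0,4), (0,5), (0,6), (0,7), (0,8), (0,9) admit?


P(tree, k) = k * (k-1)^(9) for any tree on 10 vertices.
P(10) = 10 * 9^9 = 10 * 387420489 = 3874204890.

3874204890


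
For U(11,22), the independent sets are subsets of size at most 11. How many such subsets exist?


Independent sets of U(11,22) are all subsets of size <= 11.
Count = C(22,0) + C(22,1) + C(22,2) + C(22,3) + C(22,4) + C(22,5) + C(22,6) + C(22,7) + C(22,8) + C(22,9) + C(22,10) + C(22,11)
     = 1 + 22 + 231 + 1540 + 7315 + 26334 + 74613 + 170544 + 319770 + 497420 + 646646 + 705432
     = 2449868.

2449868


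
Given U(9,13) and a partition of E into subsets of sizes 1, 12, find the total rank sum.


r(Ai) = min(|Ai|, 9) for each part.
Sum = min(1,9) + min(12,9)
    = 1 + 9
    = 10.

10


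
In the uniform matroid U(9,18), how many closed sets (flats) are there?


Flats of U(9,18): every subset of size < 9 is a flat, plus E itself.
Count = C(18,0) + C(18,1) + C(18,2) + C(18,3) + C(18,4) + C(18,5) + C(18,6) + C(18,7) + C(18,8) + 1
     = 1 + 18 + 153 + 816 + 3060 + 8568 + 18564 + 31824 + 43758 + 1
     = 106763.

106763


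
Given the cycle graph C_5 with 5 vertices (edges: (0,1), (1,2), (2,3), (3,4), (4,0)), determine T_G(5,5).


T(C_5; x,y) = x + x^2 + ... + x^(4) + y.
T(5,5) = 5^1 + 5^2 + 5^3 + 5^4 + 5
= 5 + 25 + 125 + 625 + 5
= 785.

785


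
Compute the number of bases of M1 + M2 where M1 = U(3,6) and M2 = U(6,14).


Bases of a direct sum M1 + M2: |B| = |B(M1)| * |B(M2)|.
|B(U(3,6))| = C(6,3) = 20.
|B(U(6,14))| = C(14,6) = 3003.
Total bases = 20 * 3003 = 60060.

60060


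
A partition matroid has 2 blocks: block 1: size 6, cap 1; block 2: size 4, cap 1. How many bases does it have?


A basis picks exactly ci elements from block i.
Number of bases = product of C(|Si|, ci).
= C(6,1) * C(4,1)
= 6 * 4
= 24.

24


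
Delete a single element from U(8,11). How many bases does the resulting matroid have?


Deleting e from U(8,11) gives U(8,10) since n > r.
Bases of U(8,10) = C(10,8) = 45.

45


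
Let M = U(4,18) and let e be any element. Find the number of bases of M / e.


Contracting e from U(4,18) gives U(3,17).
Bases of U(3,17) = C(17,3) = (17 * 16 * 15) / (1 * 2 * 3) = 680.

680


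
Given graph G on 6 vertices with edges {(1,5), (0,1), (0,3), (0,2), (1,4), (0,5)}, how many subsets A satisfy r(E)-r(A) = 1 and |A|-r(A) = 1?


R(x,y) = sum over A in 2^E of x^(r(E)-r(A)) * y^(|A|-r(A)).
G has 6 vertices, 6 edges. r(E) = 5.
Enumerate all 2^6 = 64 subsets.
Count subsets with r(E)-r(A)=1 and |A|-r(A)=1: 3.

3


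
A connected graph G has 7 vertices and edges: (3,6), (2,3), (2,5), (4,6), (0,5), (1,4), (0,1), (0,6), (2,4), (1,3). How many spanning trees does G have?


By Kirchhoff's matrix tree theorem, the number of spanning trees equals
the determinant of any cofactor of the Laplacian matrix L.
G has 7 vertices and 10 edges.
Computing the (6 x 6) cofactor determinant gives 117.

117


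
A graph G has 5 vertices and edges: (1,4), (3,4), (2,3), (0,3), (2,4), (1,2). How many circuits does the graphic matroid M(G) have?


A circuit in a graphic matroid = edge set of a simple cycle.
G has 5 vertices and 6 edges.
Enumerating all minimal edge subsets forming cycles...
Total circuits found: 3.

3


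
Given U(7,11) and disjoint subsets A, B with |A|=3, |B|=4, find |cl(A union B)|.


|A union B| = 3 + 4 = 7 (disjoint).
In U(7,11), cl(S) = S if |S| < 7, else cl(S) = E.
Since 7 >= 7, cl(A union B) = E.
|cl(A union B)| = 11.

11


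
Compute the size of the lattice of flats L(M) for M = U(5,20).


Flats of U(5,20): every subset of size < 5 is a flat, plus E itself.
Count = (20 choose 0) + (20 choose 1) + (20 choose 2) + (20 choose 3) + (20 choose 4) + 1
     = 1 + 20 + 190 + 1140 + 4845 + 1
     = 6197.

6197


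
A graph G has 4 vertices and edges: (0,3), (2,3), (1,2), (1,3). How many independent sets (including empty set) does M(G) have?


An independent set in a graphic matroid is an acyclic edge subset.
G has 4 vertices and 4 edges.
Enumerate all 2^4 = 16 subsets, checking for acyclicity.
Total independent sets = 14.

14


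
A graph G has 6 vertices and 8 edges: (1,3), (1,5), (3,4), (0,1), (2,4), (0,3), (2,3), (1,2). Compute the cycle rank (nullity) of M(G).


Cycle rank (nullity) = |E| - r(M) = |E| - (|V| - c).
|E| = 8, |V| = 6, c = 1.
Nullity = 8 - (6 - 1) = 8 - 5 = 3.

3


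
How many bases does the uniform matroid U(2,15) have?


Bases of U(2,15) are all 2-element subsets of the 15-element ground set.
Number of bases = C(15,2).
(15 choose 2) = 105.

105


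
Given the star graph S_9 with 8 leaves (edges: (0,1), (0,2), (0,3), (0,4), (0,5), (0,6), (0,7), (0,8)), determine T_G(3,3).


A star on 9 vertices is a tree with 8 edges.
T(x,y) = x^(8) for any tree.
T(3,3) = 3^8 = 6561.

6561


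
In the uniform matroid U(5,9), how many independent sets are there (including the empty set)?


Independent sets of U(5,9) are all subsets of size <= 5.
Count = C(9,0) + C(9,1) + C(9,2) + C(9,3) + C(9,4) + C(9,5)
     = 1 + 9 + 36 + 84 + 126 + 126
     = 382.

382


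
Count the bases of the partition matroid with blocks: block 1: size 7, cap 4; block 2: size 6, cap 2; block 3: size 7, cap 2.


A basis picks exactly ci elements from block i.
Number of bases = product of C(|Si|, ci).
= C(7,4) * C(6,2) * C(7,2)
= 35 * 15 * 21
= 11025.

11025


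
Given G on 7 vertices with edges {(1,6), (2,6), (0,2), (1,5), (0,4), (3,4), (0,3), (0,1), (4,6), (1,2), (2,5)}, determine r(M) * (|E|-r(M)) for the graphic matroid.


r(M) = |V| - c = 7 - 1 = 6.
nullity = |E| - r(M) = 11 - 6 = 5.
Product = 6 * 5 = 30.

30


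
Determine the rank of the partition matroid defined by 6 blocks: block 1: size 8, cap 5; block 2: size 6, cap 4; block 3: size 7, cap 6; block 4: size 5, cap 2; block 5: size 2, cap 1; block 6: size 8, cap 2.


Rank of a partition matroid = sum of min(|Si|, ci) for each block.
= min(8,5) + min(6,4) + min(7,6) + min(5,2) + min(2,1) + min(8,2)
= 5 + 4 + 6 + 2 + 1 + 2
= 20.

20


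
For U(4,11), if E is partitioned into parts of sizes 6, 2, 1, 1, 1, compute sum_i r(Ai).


r(Ai) = min(|Ai|, 4) for each part.
Sum = min(6,4) + min(2,4) + min(1,4) + min(1,4) + min(1,4)
    = 4 + 2 + 1 + 1 + 1
    = 9.

9


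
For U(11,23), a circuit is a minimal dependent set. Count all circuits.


In U(11,23), circuits are the (12)-element subsets.
Any set of 12 elements is dependent, and removing any one element gives
an independent set of size 11, so it is a minimal dependent set.
Number of circuits = C(23,12) = 23! / (12! * 11!) = 1352078.

1352078


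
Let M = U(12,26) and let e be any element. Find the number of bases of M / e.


Contracting e from U(12,26) gives U(11,25).
Bases of U(11,25) = C(25,11) = 4457400.

4457400


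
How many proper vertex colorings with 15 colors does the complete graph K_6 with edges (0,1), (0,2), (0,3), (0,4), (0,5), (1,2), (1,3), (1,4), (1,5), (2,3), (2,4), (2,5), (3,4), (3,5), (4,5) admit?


P(K_6, k) = k(k-1)(k-2)...(k-5).
P(15) = (15) * (14) * (13) * (12) * (11) * (10) = 3603600.

3603600


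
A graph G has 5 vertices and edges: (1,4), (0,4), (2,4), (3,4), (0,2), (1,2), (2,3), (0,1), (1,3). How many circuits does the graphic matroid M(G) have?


A circuit in a graphic matroid = edge set of a simple cycle.
G has 5 vertices and 9 edges.
Enumerating all minimal edge subsets forming cycles...
Total circuits found: 22.

22


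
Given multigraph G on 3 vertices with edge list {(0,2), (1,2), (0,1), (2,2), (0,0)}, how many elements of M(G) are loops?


In a graphic matroid, a loop is a self-loop edge (u,u) with rank 0.
Examining all 5 edges for self-loops...
Self-loops found: (2,2), (0,0)
Number of loops = 2.

2


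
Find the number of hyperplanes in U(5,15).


Hyperplanes of U(5,15) are flats of rank 4.
In a uniform matroid, these are exactly the (4)-element subsets.
Count = C(15,4) = (15 * 14 * 13 * 12) / (1 * 2 * 3 * 4) = 1365.

1365


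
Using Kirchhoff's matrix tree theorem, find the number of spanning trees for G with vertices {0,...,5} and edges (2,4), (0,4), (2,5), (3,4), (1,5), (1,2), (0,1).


By Kirchhoff's matrix tree theorem, the number of spanning trees equals
the determinant of any cofactor of the Laplacian matrix L.
G has 6 vertices and 7 edges.
Computing the (5 x 5) cofactor determinant gives 11.

11


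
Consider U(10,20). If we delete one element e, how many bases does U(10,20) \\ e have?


Deleting e from U(10,20) gives U(10,19) since n > r.
Bases of U(10,19) = (19 choose 10) = 92378.

92378


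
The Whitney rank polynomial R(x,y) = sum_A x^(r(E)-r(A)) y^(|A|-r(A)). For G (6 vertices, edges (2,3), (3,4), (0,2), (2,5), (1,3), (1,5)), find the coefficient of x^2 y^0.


R(x,y) = sum over A in 2^E of x^(r(E)-r(A)) * y^(|A|-r(A)).
G has 6 vertices, 6 edges. r(E) = 5.
Enumerate all 2^6 = 64 subsets.
Count subsets with r(E)-r(A)=2 and |A|-r(A)=0: 20.

20


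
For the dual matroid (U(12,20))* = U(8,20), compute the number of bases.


The dual of U(r,n) is U(n-r, n) = U(8,20).
Bases of U(8,20) are all (8)-element subsets.
|B(M*)| = C(20,8) = 20! / (8! * 12!) = 125970.

125970


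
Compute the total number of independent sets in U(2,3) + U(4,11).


For a direct sum, |I(M1+M2)| = |I(M1)| * |I(M2)|.
|I(U(2,3))| = sum C(3,k) for k=0..2 = 7.
|I(U(4,11))| = sum C(11,k) for k=0..4 = 562.
Total = 7 * 562 = 3934.

3934


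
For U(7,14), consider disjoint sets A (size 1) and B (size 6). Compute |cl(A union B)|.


|A union B| = 1 + 6 = 7 (disjoint).
In U(7,14), cl(S) = S if |S| < 7, else cl(S) = E.
Since 7 >= 7, cl(A union B) = E.
|cl(A union B)| = 14.

14


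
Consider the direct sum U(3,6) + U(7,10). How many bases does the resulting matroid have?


Bases of a direct sum M1 + M2: |B| = |B(M1)| * |B(M2)|.
|B(U(3,6))| = C(6,3) = 20.
|B(U(7,10))| = C(10,7) = 120.
Total bases = 20 * 120 = 2400.

2400


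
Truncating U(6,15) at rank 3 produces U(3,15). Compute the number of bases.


Truncating U(6,15) to rank 3 gives U(3,15).
Bases of U(3,15) are all 3-element subsets of 15 elements.
Number of bases = C(15,3) = (15 * 14 * 13) / (1 * 2 * 3) = 455.

455


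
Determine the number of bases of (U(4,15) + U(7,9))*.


(M1+M2)* = M1* + M2*.
M1* = U(11,15), bases: C(15,11) = 1365.
M2* = U(2,9), bases: C(9,2) = 36.
|B(M*)| = 1365 * 36 = 49140.

49140


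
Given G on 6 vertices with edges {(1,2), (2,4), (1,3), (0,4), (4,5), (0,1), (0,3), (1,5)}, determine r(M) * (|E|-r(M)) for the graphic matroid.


r(M) = |V| - c = 6 - 1 = 5.
nullity = |E| - r(M) = 8 - 5 = 3.
Product = 5 * 3 = 15.

15


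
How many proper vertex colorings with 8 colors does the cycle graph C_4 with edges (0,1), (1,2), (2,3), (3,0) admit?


P(C_4, k) = (k-1)^4 + (-1)^4*(k-1).
P(8) = (7)^4 + 7
= 2401 + 7 = 2408.

2408


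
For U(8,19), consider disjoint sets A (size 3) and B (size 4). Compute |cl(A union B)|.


|A union B| = 3 + 4 = 7 (disjoint).
In U(8,19), cl(S) = S if |S| < 8, else cl(S) = E.
Since 7 < 8, cl(A union B) = A union B.
|cl(A union B)| = 7.

7


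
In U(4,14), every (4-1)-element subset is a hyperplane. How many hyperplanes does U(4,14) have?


Hyperplanes of U(4,14) are flats of rank 3.
In a uniform matroid, these are exactly the (3)-element subsets.
Count = C(14,3) = 14! / (3! * 11!) = 364.

364


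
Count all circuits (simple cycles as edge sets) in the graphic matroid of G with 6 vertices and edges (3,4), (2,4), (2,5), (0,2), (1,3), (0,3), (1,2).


A circuit in a graphic matroid = edge set of a simple cycle.
G has 6 vertices and 7 edges.
Enumerating all minimal edge subsets forming cycles...
Total circuits found: 3.

3


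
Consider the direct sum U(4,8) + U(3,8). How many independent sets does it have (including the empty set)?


For a direct sum, |I(M1+M2)| = |I(M1)| * |I(M2)|.
|I(U(4,8))| = sum C(8,k) for k=0..4 = 163.
|I(U(3,8))| = sum C(8,k) for k=0..3 = 93.
Total = 163 * 93 = 15159.

15159


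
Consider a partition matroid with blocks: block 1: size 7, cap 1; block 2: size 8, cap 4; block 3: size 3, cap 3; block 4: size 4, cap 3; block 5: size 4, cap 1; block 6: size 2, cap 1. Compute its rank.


Rank of a partition matroid = sum of min(|Si|, ci) for each block.
= min(7,1) + min(8,4) + min(3,3) + min(4,3) + min(4,1) + min(2,1)
= 1 + 4 + 3 + 3 + 1 + 1
= 13.

13
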